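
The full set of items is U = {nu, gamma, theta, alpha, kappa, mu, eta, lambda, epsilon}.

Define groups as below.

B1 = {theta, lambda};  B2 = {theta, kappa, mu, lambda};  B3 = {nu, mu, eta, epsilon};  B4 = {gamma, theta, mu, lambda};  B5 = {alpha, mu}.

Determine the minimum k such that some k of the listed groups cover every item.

4

Take {B2, B3, B4, B5}. Their union is {nu, gamma, theta, alpha, kappa, mu, eta, lambda, epsilon}, which is all 9 items.
Only B5 contains alpha, so B5 is forced; the remaining 7 items need at least 3 more groups (each remaining group adds at most 3) — so at least 4 groups are needed, and 4 is optimal.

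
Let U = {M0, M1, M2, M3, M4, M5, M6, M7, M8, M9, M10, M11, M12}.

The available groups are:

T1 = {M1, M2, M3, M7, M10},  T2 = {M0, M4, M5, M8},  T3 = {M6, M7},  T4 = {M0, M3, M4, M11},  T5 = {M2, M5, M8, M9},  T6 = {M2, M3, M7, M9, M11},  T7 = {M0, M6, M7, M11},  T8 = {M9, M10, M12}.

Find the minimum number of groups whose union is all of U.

4

T1 and T2 and T7 and T8 together: T1 ∪ T2 ∪ T7 ∪ T8 = {M0, M1, M2, M3, M4, M5, M6, M7, M8, M9, M10, M11, M12} — every point is covered.
Only T8 contains M12, so T8 is forced; the remaining 10 points need at least 3 more groups (each remaining group adds at most 4) — so at least 4 groups are needed, and 4 is optimal.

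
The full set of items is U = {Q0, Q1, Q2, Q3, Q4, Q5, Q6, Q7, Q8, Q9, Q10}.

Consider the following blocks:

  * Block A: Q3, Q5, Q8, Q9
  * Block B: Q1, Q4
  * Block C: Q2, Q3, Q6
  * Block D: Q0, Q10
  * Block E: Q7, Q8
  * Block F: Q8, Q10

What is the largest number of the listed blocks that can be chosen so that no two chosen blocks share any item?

B, C, D, E are pairwise disjoint (B={Q1,Q4}; C={Q2,Q3,Q6}; D={Q0,Q10}; E={Q7,Q8}).
Every remaining block overlaps one of these, and no 5 of the listed blocks are pairwise disjoint, so 4 is the maximum.

4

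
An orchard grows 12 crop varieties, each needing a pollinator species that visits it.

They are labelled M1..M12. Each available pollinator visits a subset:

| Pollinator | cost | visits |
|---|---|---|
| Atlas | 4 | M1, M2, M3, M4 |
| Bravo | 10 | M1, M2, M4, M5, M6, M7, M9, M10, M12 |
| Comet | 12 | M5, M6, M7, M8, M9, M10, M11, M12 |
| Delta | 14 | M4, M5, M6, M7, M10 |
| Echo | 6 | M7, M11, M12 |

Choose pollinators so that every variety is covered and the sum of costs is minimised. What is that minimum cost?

Atlas, Comet together cover every variety (Atlas ∪ Comet = {M1, M2, M3, M4, M5, M6, M7, M8, M9, M10, M11, M12}); total cost 4 + 12 = 16.
No covering selection has total cost below 16.

16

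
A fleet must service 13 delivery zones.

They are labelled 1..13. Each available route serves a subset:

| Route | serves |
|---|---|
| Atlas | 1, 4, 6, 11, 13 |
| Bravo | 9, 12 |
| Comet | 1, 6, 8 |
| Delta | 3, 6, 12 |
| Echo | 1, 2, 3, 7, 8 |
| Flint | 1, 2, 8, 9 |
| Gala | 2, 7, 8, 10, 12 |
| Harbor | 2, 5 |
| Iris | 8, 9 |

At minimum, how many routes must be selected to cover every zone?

5

Take {Atlas, Delta, Flint, Gala, Harbor}. Their union is {1, 2, 3, 4, 5, 6, 7, 8, 9, 10, 11, 12, 13}, which is all 13 zones.
No 4 of the 9 routes cover everything (all 126 combinations miss at least one zone), so 5 is optimal.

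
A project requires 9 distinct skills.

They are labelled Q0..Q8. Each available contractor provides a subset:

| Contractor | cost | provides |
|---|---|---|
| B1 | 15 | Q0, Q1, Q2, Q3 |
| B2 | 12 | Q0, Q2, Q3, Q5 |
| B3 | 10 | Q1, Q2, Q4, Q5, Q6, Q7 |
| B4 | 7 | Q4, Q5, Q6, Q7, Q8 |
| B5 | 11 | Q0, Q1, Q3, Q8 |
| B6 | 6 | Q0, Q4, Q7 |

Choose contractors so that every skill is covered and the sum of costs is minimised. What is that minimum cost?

21

B3, B5 together cover every skill (B3 ∪ B5 = {Q0, Q1, Q2, Q3, Q4, Q5, Q6, Q7, Q8}); total cost 10 + 11 = 21.
The greedy pick B4, B5, B3 costs 28; no covering selection beats 21.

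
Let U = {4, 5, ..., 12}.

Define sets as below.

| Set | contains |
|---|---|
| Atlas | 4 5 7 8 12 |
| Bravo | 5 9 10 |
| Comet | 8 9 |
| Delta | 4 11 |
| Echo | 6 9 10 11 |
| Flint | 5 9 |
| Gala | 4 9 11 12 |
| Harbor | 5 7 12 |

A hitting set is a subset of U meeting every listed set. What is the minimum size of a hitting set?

3

H = {5, 9, 11} meets every set (each contains at least one member of H), and |H| = 3.
The sets Comet, Delta, Harbor are pairwise disjoint, so any hitting set needs a separate point for each — at least 3. Hence 3 is optimal.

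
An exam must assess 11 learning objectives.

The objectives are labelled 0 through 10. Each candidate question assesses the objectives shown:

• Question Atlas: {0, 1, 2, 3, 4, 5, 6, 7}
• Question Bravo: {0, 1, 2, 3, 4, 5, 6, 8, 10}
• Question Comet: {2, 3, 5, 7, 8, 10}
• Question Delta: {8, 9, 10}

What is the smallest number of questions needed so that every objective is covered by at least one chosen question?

2

Atlas and Delta together: Atlas ∪ Delta = {0, 1, 2, 3, 4, 5, 6, 7, 8, 9, 10} — every objective is covered.
No single question has all 11 objectives (the largest, Bravo, has 9), so 2 is optimal.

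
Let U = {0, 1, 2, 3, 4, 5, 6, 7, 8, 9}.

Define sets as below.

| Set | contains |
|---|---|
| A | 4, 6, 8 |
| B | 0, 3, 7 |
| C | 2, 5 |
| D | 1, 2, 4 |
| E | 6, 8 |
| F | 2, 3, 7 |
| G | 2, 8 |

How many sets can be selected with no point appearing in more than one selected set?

A, B, C are pairwise disjoint (A={4,6,8}; B={0,3,7}; C={2,5}).
Every remaining set overlaps one of these, and no 4 of the listed sets are pairwise disjoint, so 3 is the maximum.

3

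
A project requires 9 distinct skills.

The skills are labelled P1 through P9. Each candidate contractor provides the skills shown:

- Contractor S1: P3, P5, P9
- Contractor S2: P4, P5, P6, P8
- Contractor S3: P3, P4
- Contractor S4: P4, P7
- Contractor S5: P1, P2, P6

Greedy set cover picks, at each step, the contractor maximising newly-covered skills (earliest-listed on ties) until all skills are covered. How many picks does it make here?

Greedy: pick S2 (covers 4 new) → pick S1 (covers 2 new) → pick S5 (covers 2 new) → pick S4 (covers 1 new). Total picks: 4.

4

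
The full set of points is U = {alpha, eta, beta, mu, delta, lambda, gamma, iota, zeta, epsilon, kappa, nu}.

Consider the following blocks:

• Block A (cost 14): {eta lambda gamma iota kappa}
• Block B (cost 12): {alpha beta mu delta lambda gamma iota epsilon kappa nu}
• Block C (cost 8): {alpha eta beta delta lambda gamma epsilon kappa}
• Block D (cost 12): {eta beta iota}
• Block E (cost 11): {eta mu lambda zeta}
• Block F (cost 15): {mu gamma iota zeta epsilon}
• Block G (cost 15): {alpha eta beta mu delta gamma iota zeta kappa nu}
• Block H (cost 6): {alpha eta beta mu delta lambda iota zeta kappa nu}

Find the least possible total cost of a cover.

C, H together cover every point (C ∪ H = {alpha, eta, beta, mu, delta, lambda, gamma, iota, zeta, epsilon, kappa, nu}); total cost 8 + 6 = 14.
No covering selection has total cost below 14.

14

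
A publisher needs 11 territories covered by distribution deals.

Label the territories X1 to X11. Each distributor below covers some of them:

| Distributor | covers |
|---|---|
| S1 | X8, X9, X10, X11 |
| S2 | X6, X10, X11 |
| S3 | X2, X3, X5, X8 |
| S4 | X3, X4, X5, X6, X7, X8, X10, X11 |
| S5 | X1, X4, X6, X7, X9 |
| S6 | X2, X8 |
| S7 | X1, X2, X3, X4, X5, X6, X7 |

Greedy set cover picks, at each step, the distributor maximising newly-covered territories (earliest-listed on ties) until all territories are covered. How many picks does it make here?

3

Greedy: pick S4 (covers 8 new) → pick S5 (covers 2 new) → pick S3 (covers 1 new). Total picks: 3.
(The true minimum cover uses only 2 distributors, so greedy is not optimal here.)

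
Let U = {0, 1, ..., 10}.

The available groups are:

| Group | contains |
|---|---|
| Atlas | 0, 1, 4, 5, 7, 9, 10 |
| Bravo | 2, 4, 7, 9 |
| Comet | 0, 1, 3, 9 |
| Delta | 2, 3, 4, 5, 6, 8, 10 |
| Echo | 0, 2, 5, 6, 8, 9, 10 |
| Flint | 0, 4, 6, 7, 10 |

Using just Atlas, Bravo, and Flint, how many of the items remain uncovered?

Union of Atlas, Bravo, Flint = {0, 1, 2, 4, 5, 6, 7, 9, 10}.
Not covered: 3, 8 — 2 items.

2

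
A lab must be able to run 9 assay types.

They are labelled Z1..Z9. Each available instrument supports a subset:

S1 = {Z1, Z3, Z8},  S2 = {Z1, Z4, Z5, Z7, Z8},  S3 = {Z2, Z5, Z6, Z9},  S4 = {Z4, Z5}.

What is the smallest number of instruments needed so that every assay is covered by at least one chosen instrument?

3

Take {S1, S2, S3}. Their union is {Z1, Z2, Z3, Z4, Z5, Z6, Z7, Z8, Z9}, which is all 9 assays.
Only S3 contains Z2, so S3 is forced; the remaining 5 assays need at least 2 more instruments (each remaining instrument adds at most 4) — so at least 3 instruments are needed, and 3 is optimal.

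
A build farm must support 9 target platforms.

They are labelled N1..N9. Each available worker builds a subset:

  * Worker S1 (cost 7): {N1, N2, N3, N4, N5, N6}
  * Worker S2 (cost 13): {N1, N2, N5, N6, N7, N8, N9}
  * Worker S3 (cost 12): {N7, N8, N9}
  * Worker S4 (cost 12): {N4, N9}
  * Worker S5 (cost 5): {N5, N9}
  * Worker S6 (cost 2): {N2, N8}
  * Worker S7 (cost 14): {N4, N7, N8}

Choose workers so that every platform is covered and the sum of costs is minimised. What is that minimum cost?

S1, S3 together cover every platform (S1 ∪ S3 = {N1, N2, N3, N4, N5, N6, N7, N8, N9}); total cost 7 + 12 = 19.
The greedy pick S6, S1, S5, S3 costs 26; no covering selection beats 19.

19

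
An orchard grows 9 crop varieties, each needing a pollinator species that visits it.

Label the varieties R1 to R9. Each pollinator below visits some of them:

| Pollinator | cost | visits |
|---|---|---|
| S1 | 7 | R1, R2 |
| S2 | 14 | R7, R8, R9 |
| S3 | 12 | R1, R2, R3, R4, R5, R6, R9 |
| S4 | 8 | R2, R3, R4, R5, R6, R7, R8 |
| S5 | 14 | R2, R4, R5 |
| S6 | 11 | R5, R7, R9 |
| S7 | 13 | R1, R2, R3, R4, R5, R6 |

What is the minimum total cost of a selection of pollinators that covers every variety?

S3, S4 together cover every variety (S3 ∪ S4 = {R1, R2, R3, R4, R5, R6, R7, R8, R9}); total cost 12 + 8 = 20.
No covering selection has total cost below 20.

20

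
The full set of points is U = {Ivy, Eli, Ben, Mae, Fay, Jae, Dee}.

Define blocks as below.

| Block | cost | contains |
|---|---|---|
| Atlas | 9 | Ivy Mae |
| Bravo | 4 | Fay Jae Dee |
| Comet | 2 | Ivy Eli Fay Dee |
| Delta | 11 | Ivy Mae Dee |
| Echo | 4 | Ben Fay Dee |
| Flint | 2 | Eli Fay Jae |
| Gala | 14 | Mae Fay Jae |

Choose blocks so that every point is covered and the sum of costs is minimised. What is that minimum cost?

15

Atlas, Echo, Flint together cover every point (Atlas ∪ Echo ∪ Flint = {Ivy, Eli, Ben, Mae, Fay, Jae, Dee}); total cost 9 + 4 + 2 = 15.
The greedy pick Comet, Flint, Echo, Atlas costs 17; no covering selection beats 15.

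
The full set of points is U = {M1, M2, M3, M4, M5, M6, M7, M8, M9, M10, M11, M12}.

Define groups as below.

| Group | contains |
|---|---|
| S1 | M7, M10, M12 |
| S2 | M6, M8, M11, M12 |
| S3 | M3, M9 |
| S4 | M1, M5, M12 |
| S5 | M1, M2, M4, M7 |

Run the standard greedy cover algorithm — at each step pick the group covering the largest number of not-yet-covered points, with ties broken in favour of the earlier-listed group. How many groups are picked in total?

Greedy: pick S2 (covers 4 new) → pick S5 (covers 4 new) → pick S3 (covers 2 new) → pick S1 (covers 1 new) → pick S4 (covers 1 new). Total picks: 5.

5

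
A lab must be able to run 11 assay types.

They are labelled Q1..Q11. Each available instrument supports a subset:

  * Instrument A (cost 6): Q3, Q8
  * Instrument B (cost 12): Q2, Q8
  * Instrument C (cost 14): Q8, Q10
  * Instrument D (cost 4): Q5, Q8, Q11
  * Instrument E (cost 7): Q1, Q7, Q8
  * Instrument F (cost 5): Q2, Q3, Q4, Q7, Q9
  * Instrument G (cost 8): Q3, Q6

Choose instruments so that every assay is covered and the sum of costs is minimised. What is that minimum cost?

C, D, E, F, G together cover every assay (C ∪ D ∪ E ∪ F ∪ G = {Q1, Q2, Q3, Q4, Q5, Q6, Q7, Q8, Q9, Q10, Q11}); total cost 14 + 4 + 7 + 5 + 8 = 38.
No covering selection has total cost below 38.

38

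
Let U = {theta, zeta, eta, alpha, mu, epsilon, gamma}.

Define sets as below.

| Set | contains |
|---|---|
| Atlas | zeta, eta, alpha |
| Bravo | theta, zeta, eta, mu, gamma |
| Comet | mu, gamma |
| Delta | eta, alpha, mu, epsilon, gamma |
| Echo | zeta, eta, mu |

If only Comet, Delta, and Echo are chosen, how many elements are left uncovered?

1

Union of Comet, Delta, Echo = {zeta, eta, alpha, mu, epsilon, gamma}.
Not covered: theta — 1 element.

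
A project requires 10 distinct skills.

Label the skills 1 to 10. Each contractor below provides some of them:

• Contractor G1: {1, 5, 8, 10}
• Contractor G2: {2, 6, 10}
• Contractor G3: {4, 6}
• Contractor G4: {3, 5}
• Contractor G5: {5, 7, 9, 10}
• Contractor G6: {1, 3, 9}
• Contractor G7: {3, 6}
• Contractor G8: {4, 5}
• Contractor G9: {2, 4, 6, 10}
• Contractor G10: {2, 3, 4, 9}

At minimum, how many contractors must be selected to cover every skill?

Take {G1, G5, G7, G9}. Their union is {1, 2, 3, 4, 5, 6, 7, 8, 9, 10}, which is all 10 skills.
No 3 of the 10 contractors cover everything (all 120 combinations miss at least one skill), so 4 is optimal.

4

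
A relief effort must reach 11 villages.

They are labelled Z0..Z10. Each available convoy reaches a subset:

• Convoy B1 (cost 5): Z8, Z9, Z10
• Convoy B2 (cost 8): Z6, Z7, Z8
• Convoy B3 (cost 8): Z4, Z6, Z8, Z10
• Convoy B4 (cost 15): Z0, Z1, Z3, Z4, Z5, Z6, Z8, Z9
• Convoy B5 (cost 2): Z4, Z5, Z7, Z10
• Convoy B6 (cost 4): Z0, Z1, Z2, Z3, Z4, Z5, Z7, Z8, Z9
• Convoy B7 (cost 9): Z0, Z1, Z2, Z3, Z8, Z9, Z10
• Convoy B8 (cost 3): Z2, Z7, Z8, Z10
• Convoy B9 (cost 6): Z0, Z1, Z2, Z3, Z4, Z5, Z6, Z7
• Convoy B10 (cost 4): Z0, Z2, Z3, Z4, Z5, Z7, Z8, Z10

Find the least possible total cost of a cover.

B1, B9 together cover every village (B1 ∪ B9 = {Z0, Z1, Z2, Z3, Z4, Z5, Z6, Z7, Z8, Z9, Z10}); total cost 5 + 6 = 11.
The greedy pick B6, B5, B9 costs 12; no covering selection beats 11.

11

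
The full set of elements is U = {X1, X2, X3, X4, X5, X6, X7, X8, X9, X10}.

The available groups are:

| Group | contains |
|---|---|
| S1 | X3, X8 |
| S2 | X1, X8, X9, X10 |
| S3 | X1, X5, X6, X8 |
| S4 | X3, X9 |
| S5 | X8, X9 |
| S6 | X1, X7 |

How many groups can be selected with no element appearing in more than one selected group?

2

S4, S6 are pairwise disjoint (S4={X3,X9}; S6={X1,X7}).
Every remaining group overlaps one of these, and no 3 of the listed groups are pairwise disjoint, so 2 is the maximum.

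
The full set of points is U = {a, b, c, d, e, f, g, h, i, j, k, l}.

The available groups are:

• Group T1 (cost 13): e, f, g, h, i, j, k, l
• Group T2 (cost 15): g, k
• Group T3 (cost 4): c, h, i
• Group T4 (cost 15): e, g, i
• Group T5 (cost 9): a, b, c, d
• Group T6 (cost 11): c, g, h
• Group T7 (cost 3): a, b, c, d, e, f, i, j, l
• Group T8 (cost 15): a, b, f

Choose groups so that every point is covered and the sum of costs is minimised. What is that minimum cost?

16

T1, T7 together cover every point (T1 ∪ T7 = {a, b, c, d, e, f, g, h, i, j, k, l}); total cost 13 + 3 = 16.
The greedy pick T7, T3, T1 costs 20; no covering selection beats 16.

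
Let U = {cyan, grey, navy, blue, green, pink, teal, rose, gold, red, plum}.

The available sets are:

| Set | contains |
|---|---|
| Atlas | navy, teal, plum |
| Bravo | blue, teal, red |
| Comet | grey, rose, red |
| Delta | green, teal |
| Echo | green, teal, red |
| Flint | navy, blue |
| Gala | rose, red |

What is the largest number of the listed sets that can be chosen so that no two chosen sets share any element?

3

Delta, Flint, Gala are pairwise disjoint (Delta={green,teal}; Flint={navy,blue}; Gala={rose,red}).
Every remaining set overlaps one of these, and no 4 of the listed sets are pairwise disjoint, so 3 is the maximum.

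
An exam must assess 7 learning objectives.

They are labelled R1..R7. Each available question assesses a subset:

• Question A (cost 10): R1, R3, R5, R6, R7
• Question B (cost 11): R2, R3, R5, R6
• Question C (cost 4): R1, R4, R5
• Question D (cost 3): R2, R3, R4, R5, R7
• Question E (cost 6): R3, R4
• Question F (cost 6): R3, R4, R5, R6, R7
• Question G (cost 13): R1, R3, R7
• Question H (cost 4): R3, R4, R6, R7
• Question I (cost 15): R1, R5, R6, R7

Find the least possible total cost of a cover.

11

C, D, H together cover every objective (C ∪ D ∪ H = {R1, R2, R3, R4, R5, R6, R7}); total cost 4 + 3 + 4 = 11.
No covering selection has total cost below 11.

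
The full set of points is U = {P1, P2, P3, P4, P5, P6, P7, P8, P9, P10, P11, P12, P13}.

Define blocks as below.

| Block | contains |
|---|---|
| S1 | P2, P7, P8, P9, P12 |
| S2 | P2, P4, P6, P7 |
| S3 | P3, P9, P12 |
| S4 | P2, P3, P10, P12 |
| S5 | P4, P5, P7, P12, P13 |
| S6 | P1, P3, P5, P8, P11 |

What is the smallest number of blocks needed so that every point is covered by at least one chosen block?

S1 and S2 and S4 and S5 and S6 together: S1 ∪ S2 ∪ S4 ∪ S5 ∪ S6 = {P1, P2, P3, P4, P5, P6, P7, P8, P9, P10, P11, P12, P13} — every point is covered.
No 4 of the 6 blocks cover everything (all 15 combinations miss at least one point), so 5 is optimal.

5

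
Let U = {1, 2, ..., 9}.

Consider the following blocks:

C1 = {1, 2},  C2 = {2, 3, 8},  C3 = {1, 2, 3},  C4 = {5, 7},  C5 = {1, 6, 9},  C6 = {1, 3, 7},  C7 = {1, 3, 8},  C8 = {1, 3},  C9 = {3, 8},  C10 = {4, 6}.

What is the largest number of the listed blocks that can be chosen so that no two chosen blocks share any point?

4

C1, C4, C9, C10 are pairwise disjoint (C1={1,2}; C4={5,7}; C9={3,8}; C10={4,6}).
Every remaining block overlaps one of these, and no 5 of the listed blocks are pairwise disjoint, so 4 is the maximum.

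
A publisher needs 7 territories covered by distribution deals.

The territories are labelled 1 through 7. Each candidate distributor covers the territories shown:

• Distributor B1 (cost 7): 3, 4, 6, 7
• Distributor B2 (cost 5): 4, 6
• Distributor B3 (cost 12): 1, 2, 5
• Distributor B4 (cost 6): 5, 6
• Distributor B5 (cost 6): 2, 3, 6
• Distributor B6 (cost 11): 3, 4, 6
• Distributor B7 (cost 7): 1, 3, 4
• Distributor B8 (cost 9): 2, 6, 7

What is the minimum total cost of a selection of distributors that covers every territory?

19

B1, B3 together cover every territory (B1 ∪ B3 = {1, 2, 3, 4, 5, 6, 7}); total cost 7 + 12 = 19.
No covering selection has total cost below 19.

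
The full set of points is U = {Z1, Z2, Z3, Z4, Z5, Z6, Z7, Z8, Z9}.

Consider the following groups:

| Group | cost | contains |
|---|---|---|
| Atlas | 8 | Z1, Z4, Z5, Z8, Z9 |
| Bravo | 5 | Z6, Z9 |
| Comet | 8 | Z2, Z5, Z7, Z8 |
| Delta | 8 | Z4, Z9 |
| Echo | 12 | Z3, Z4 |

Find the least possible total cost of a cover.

Atlas, Bravo, Comet, Echo together cover every point (Atlas ∪ Bravo ∪ Comet ∪ Echo = {Z1, Z2, Z3, Z4, Z5, Z6, Z7, Z8, Z9}); total cost 8 + 5 + 8 + 12 = 33.
No covering selection has total cost below 33.

33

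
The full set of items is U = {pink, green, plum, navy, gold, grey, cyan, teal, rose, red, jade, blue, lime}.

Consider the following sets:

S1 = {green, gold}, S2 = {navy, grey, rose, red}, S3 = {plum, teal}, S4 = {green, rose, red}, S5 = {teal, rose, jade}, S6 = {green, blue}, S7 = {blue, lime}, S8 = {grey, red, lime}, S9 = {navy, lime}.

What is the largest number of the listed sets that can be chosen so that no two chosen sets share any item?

S1, S2, S3, S7 are pairwise disjoint (S1={green,gold}; S2={navy,grey,rose,red}; S3={plum,teal}; S7={blue,lime}).
Every remaining set overlaps one of these, and no 5 of the listed sets are pairwise disjoint, so 4 is the maximum.

4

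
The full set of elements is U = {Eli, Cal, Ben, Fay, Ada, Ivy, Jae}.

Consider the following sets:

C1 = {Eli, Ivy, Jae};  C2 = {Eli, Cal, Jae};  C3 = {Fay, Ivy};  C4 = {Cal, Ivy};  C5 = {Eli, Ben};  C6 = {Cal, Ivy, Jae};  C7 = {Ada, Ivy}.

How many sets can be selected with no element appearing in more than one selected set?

2

C3, C5 are pairwise disjoint (C3={Fay,Ivy}; C5={Eli,Ben}).
Every remaining set overlaps one of these, and no 3 of the listed sets are pairwise disjoint, so 2 is the maximum.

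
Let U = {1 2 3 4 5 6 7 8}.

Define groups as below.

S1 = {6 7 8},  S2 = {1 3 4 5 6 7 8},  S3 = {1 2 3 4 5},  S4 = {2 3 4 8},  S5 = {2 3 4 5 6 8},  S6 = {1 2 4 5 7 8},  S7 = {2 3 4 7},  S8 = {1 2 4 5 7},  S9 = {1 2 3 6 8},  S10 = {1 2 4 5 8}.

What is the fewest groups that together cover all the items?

2

Take {S2, S3}. Their union is {1, 2, 3, 4, 5, 6, 7, 8}, which is all 8 items.
No single group has all 8 items (the largest, S2, has 7), so 2 is optimal.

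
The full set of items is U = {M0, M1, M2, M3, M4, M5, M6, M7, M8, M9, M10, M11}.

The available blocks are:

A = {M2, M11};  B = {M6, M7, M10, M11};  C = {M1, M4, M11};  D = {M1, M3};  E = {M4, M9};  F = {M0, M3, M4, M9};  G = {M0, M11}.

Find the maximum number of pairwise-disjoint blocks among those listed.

A, D, E are pairwise disjoint (A={M2,M11}; D={M1,M3}; E={M4,M9}).
Every remaining block overlaps one of these, and no 4 of the listed blocks are pairwise disjoint, so 3 is the maximum.

3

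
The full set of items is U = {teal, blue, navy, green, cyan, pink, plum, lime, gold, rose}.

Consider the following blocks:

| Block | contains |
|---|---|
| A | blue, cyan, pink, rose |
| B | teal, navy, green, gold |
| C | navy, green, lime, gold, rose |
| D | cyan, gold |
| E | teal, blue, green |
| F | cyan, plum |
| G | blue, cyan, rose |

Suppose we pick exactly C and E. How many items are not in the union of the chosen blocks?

Union of C, E = {teal, blue, navy, green, lime, gold, rose}.
Not covered: cyan, pink, plum — 3 items.

3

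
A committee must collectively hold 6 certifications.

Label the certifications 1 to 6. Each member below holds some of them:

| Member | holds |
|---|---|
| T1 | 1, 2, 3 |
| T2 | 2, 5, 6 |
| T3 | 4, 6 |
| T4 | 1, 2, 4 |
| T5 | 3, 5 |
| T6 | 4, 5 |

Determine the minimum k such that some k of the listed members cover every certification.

Take {T1, T2, T6}. Their union is {1, 2, 3, 4, 5, 6}, which is all 6 certifications.
No 2 of the 6 members cover everything (all 15 combinations miss at least one certification), so 3 is optimal.

3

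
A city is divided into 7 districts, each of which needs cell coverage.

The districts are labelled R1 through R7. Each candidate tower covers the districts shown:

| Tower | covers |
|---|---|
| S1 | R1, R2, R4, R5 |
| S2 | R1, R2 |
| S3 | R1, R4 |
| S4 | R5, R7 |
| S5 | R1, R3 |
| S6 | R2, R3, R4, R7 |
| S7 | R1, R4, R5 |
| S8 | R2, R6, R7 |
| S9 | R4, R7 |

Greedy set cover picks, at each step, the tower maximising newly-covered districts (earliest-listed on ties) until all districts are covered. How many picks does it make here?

3

Greedy: pick S1 (covers 4 new) → pick S6 (covers 2 new) → pick S8 (covers 1 new). Total picks: 3.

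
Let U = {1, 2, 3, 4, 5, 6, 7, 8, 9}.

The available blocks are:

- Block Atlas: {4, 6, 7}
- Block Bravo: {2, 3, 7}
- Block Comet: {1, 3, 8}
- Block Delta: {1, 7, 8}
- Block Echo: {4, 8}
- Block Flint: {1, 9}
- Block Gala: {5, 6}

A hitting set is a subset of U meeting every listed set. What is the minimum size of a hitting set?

4

The 4 points {2, 6, 8, 9} hit every block.
The blocks Bravo, Echo, Flint, Gala are pairwise disjoint, so any hitting set needs a separate point for each — at least 4. Hence 4 is optimal.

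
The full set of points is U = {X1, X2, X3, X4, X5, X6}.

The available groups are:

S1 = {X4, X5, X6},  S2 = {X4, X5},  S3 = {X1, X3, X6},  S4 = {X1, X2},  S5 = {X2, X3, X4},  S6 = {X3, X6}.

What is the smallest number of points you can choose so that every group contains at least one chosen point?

H = {X2, X5, X6} meets every group (each contains at least one member of H), and |H| = 3.
The groups S2, S4, S6 are pairwise disjoint, so any hitting set needs a separate point for each — at least 3. Hence 3 is optimal.

3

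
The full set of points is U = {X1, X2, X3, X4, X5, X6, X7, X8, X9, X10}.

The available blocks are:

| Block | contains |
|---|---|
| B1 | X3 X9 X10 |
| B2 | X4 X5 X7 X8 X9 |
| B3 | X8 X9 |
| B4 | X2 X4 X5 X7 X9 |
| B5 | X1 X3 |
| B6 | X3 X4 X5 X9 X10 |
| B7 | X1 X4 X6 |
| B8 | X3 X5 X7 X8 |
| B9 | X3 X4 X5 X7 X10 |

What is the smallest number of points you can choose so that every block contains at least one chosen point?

3

H = {X3, X4, X8} meets every block (each contains at least one member of H), and |H| = 3.
No choice of 2 points meets every block, so 3 is the minimum.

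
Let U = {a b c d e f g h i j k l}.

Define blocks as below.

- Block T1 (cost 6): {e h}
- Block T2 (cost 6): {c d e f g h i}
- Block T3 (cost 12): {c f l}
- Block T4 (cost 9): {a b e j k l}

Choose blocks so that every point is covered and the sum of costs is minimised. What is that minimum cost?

15

T2, T4 together cover every point (T2 ∪ T4 = {a, b, c, d, e, f, g, h, i, j, k, l}); total cost 6 + 9 = 15.
No covering selection has total cost below 15.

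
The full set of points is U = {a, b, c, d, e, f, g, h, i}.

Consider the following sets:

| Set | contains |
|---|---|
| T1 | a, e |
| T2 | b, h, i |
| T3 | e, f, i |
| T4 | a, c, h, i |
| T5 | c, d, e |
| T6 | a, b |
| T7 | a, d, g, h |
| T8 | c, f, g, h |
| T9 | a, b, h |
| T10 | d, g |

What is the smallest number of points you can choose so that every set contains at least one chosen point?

The 4 points {b, c, e, g} hit every set.
No choice of 3 points meets every set, so 4 is the minimum.

4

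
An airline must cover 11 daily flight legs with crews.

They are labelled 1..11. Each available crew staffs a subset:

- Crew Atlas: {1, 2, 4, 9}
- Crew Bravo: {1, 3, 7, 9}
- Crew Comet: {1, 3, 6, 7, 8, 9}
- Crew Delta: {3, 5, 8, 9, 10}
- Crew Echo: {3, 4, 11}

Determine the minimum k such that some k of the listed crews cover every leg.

Atlas and Comet and Delta and Echo together: Atlas ∪ Comet ∪ Delta ∪ Echo = {1, 2, 3, 4, 5, 6, 7, 8, 9, 10, 11} — every leg is covered.
Only Comet contains 6, so Comet is forced; the remaining 5 legs need at least 3 more crews (each remaining crew adds at most 2) — so at least 4 crews are needed, and 4 is optimal.

4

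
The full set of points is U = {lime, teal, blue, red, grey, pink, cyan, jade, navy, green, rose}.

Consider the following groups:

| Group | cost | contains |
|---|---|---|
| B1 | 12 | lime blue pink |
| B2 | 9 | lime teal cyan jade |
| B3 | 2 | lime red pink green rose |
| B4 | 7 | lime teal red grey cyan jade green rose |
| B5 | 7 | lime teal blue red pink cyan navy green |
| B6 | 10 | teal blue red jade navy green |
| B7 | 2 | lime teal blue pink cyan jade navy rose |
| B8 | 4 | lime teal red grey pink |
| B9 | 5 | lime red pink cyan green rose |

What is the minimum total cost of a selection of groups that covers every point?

8

B3, B7, B8 together cover every point (B3 ∪ B7 ∪ B8 = {lime, teal, blue, red, grey, pink, cyan, jade, navy, green, rose}); total cost 2 + 2 + 4 = 8.
No covering selection has total cost below 8.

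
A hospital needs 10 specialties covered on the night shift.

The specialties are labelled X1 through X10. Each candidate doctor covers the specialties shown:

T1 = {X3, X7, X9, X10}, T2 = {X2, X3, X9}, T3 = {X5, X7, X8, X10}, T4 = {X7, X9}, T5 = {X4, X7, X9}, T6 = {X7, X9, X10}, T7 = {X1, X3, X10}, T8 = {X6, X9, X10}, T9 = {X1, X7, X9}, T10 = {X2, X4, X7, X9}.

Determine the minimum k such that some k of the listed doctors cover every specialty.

4

T3 and T7 and T8 and T10 together: T3 ∪ T7 ∪ T8 ∪ T10 = {X1, X2, X3, X4, X5, X6, X7, X8, X9, X10} — every specialty is covered.
Only T8 contains X6, so T8 is forced; the remaining 7 specialties need at least 3 more doctors (each remaining doctor adds at most 3) — so at least 4 doctors are needed, and 4 is optimal.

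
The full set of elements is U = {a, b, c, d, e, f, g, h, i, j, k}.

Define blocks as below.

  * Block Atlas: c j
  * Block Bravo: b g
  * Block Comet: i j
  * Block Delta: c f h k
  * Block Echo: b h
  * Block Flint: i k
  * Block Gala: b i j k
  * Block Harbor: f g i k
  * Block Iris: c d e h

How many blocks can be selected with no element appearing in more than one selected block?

Bravo, Comet, Delta are pairwise disjoint (Bravo={b,g}; Comet={i,j}; Delta={c,f,h,k}).
Every remaining block overlaps one of these, and no 4 of the listed blocks are pairwise disjoint, so 3 is the maximum.

3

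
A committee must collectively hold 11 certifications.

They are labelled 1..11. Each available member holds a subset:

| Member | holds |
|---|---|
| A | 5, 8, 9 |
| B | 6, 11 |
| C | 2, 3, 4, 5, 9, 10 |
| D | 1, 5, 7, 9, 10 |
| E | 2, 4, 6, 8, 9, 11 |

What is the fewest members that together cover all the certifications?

3

C and D and E together: C ∪ D ∪ E = {1, 2, 3, 4, 5, 6, 7, 8, 9, 10, 11} — every certification is covered.
Only D contains 1, so D is forced; the remaining 6 certifications need at least 2 more members (each remaining member adds at most 5) — so at least 3 members are needed, and 3 is optimal.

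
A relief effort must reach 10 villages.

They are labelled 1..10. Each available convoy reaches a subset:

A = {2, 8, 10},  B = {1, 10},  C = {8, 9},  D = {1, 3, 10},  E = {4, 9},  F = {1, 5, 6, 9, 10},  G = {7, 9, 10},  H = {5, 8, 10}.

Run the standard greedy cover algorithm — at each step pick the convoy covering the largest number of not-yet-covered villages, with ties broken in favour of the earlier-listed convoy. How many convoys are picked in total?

Greedy: pick F (covers 5 new) → pick A (covers 2 new) → pick D (covers 1 new) → pick E (covers 1 new) → pick G (covers 1 new). Total picks: 5.

5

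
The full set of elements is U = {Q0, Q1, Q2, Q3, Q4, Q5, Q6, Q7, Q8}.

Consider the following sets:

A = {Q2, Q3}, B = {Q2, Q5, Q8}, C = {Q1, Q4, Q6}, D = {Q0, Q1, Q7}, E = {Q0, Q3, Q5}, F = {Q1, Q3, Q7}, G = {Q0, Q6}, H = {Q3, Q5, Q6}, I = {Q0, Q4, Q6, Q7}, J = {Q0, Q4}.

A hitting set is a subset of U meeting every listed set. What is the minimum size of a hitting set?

T = {Q0, Q1, Q2, Q6} meets every set (each contains at least one member of T), and |T| = 4.
No choice of 3 elements meets every set, so 4 is the minimum.

4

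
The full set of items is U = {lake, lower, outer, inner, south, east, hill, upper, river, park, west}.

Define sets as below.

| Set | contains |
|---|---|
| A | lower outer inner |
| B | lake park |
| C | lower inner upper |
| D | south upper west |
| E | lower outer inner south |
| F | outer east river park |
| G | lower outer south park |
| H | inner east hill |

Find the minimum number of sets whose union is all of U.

Take {A, B, D, F, H}. Their union is {lake, lower, outer, inner, south, east, hill, upper, river, park, west}, which is all 11 items.
No 4 of the 8 sets cover everything (all 70 combinations miss at least one item), so 5 is optimal.

5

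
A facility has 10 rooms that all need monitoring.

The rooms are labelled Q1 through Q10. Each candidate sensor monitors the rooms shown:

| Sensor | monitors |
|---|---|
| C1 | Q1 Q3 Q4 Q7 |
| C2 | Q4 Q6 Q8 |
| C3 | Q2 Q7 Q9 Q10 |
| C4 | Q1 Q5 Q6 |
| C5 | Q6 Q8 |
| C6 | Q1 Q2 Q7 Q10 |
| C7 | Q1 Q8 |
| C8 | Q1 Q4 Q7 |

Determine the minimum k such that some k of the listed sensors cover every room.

4

C1 and C3 and C4 and C5 together: C1 ∪ C3 ∪ C4 ∪ C5 = {Q1, Q2, Q3, Q4, Q5, Q6, Q7, Q8, Q9, Q10} — every room is covered.
No 3 of the 8 sensors cover everything (all 56 combinations miss at least one room), so 4 is optimal.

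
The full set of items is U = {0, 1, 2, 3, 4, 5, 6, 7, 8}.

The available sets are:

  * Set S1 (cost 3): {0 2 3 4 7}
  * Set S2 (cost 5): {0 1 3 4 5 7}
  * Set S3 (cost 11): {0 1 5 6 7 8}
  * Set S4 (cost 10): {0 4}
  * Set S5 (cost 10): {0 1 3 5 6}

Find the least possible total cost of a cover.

14

S1, S3 together cover every item (S1 ∪ S3 = {0, 1, 2, 3, 4, 5, 6, 7, 8}); total cost 3 + 11 = 14.
The greedy pick S1, S2, S3 costs 19; no covering selection beats 14.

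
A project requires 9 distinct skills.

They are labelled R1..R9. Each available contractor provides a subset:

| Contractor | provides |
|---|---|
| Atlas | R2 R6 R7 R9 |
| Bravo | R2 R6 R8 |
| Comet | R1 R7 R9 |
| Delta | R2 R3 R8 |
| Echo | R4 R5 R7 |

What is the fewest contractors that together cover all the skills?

Atlas and Comet and Delta and Echo together: Atlas ∪ Comet ∪ Delta ∪ Echo = {R1, R2, R3, R4, R5, R6, R7, R8, R9} — every skill is covered.
No 3 of the 5 contractors cover everything (all 10 combinations miss at least one skill), so 4 is optimal.

4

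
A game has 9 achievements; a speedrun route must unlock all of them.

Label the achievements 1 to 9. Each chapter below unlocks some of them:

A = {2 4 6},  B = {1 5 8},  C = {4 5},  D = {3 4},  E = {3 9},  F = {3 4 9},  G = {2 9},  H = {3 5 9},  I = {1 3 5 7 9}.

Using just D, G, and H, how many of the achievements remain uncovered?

Union of D, G, H = {2, 3, 4, 5, 9}.
Not covered: 1, 6, 7, 8 — 4 achievements.

4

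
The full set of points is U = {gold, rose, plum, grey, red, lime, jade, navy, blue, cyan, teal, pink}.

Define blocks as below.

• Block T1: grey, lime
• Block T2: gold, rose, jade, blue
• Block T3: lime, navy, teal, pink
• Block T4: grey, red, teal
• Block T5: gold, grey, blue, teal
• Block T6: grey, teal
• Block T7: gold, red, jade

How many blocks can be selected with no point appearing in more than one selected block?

2

T6, T7 are pairwise disjoint (T6={grey,teal}; T7={gold,red,jade}).
Every remaining block overlaps one of these, and no 3 of the listed blocks are pairwise disjoint, so 2 is the maximum.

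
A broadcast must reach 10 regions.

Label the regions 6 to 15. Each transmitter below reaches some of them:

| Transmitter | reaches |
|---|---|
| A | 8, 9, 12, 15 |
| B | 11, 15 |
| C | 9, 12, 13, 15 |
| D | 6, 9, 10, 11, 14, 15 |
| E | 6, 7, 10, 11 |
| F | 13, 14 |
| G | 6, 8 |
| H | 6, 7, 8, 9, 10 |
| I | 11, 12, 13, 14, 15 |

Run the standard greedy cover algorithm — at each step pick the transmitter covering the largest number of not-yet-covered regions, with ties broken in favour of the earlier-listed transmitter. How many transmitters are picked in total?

Greedy: pick D (covers 6 new) → pick A (covers 2 new) → pick C (covers 1 new) → pick E (covers 1 new). Total picks: 4.
(The true minimum cover uses only 2 transmitters, so greedy is not optimal here.)

4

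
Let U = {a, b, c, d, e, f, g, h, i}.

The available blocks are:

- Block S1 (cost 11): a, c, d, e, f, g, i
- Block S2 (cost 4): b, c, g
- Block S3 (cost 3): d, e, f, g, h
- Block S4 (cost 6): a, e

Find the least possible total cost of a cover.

18

S1, S2, S3 together cover every point (S1 ∪ S2 ∪ S3 = {a, b, c, d, e, f, g, h, i}); total cost 11 + 4 + 3 = 18.
No covering selection has total cost below 18.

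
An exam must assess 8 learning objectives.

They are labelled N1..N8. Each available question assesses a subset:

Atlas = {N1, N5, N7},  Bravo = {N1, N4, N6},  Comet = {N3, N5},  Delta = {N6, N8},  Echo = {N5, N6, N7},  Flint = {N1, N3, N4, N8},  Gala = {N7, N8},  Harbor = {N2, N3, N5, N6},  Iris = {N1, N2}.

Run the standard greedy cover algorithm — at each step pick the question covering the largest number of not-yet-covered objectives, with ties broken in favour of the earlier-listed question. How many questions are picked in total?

3

Greedy: pick Flint (covers 4 new) → pick Echo (covers 3 new) → pick Harbor (covers 1 new). Total picks: 3.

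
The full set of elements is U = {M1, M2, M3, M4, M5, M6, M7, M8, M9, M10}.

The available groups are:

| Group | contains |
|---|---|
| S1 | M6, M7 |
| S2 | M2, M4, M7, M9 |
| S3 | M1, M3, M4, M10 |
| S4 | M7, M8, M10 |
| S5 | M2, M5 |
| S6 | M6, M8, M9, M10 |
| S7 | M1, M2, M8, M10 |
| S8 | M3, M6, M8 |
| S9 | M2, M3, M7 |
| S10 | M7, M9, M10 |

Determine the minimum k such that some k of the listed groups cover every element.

S2, S3, S5, and S6 cover everything between them: the union {M1, M2, M3, M4, M5, M6, M7, M8, M9, M10} is all of U.
No 3 of the 10 groups cover everything (all 120 combinations miss at least one element), so 4 is optimal.

4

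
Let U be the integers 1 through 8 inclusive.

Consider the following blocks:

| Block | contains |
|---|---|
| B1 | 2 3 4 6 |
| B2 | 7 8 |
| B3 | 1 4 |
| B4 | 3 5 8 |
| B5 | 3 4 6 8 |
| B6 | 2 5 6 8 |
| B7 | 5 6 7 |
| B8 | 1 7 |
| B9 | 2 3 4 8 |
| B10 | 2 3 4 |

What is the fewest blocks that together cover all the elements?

B3 and B7 and B9 together: B3 ∪ B7 ∪ B9 = {1, 2, 3, 4, 5, 6, 7, 8} — every element is covered.
No 2 of the 10 blocks cover everything (all 45 combinations miss at least one element), so 3 is optimal.

3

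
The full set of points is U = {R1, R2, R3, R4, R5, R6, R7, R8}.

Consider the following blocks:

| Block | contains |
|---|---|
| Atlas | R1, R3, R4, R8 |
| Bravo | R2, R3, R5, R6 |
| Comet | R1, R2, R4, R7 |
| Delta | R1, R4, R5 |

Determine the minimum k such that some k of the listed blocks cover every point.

3

Take {Atlas, Bravo, Comet}. Their union is {R1, R2, R3, R4, R5, R6, R7, R8}, which is all 8 points.
Only Bravo contains R6, so Bravo is forced; the remaining 4 points need at least 2 more blocks (each remaining block adds at most 3) — so at least 3 blocks are needed, and 3 is optimal.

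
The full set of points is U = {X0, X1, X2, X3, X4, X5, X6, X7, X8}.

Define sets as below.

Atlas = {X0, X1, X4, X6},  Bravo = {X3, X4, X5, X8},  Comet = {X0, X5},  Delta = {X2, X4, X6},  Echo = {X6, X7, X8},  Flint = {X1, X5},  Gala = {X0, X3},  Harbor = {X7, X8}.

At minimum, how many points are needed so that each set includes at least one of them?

4

The 4 points {X0, X5, X6, X8} hit every set.
The sets Delta, Flint, Gala, Harbor are pairwise disjoint, so any hitting set needs a separate point for each — at least 4. Hence 4 is optimal.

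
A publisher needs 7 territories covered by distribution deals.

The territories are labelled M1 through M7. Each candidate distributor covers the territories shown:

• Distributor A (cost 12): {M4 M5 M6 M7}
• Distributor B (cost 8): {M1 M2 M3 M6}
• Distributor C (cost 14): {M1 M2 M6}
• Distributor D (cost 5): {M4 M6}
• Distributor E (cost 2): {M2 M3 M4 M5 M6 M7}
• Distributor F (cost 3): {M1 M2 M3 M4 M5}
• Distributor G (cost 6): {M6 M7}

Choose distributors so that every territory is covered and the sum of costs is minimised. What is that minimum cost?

5

E, F together cover every territory (E ∪ F = {M1, M2, M3, M4, M5, M6, M7}); total cost 2 + 3 = 5.
No covering selection has total cost below 5.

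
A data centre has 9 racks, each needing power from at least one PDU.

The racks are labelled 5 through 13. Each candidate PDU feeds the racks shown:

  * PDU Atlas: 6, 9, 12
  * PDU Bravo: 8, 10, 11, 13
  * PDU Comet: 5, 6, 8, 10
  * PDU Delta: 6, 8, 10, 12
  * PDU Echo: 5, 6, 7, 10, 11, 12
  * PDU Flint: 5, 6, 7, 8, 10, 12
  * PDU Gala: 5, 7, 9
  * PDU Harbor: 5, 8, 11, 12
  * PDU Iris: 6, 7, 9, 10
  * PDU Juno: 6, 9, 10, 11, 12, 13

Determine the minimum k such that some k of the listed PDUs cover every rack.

Flint and Juno together: Flint ∪ Juno = {5, 6, 7, 8, 9, 10, 11, 12, 13} — every rack is covered.
No single PDU has all 9 racks (the largest, Echo, has 6), so 2 is optimal.

2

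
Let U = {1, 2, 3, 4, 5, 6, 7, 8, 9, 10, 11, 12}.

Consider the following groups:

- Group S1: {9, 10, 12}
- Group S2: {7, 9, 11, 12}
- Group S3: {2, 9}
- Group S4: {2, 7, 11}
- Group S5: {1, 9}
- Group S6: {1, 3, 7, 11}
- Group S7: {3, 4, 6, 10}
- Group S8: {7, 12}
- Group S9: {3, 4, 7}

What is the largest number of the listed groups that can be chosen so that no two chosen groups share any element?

3

S3, S7, S8 are pairwise disjoint (S3={2,9}; S7={3,4,6,10}; S8={7,12}).
Every remaining group overlaps one of these, and no 4 of the listed groups are pairwise disjoint, so 3 is the maximum.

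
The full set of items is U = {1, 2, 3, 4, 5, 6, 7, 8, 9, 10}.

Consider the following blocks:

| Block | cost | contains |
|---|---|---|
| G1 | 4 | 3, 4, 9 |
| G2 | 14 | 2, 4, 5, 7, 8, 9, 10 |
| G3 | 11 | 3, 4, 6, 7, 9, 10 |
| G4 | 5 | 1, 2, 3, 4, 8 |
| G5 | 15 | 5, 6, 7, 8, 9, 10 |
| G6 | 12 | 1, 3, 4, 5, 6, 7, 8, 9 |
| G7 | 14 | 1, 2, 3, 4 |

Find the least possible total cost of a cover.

G4, G5 together cover every item (G4 ∪ G5 = {1, 2, 3, 4, 5, 6, 7, 8, 9, 10}); total cost 5 + 15 = 20.
The greedy pick G4, G3, G6 costs 28; no covering selection beats 20.

20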